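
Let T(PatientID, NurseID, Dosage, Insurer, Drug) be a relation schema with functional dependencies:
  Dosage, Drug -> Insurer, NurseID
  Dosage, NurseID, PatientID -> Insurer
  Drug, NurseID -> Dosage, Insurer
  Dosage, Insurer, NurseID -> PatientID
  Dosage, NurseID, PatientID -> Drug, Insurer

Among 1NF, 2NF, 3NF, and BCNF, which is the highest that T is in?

Candidate keys: {Dosage, Drug}, {Dosage, Insurer, NurseID}, {Dosage, NurseID, PatientID}, {Drug, NurseID}. Prime attributes: {Dosage, Drug, Insurer, NurseID, PatientID}.
Every FD has a superkey on the left, so the relation is in BCNF.

BCNF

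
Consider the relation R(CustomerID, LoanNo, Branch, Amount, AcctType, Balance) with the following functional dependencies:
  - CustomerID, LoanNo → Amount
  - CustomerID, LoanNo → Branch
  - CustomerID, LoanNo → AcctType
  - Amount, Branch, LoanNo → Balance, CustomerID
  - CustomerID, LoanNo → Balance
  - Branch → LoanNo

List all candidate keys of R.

{Amount, Branch}, {Branch, CustomerID}, {CustomerID, LoanNo}

{Amount, Branch} is a candidate key since {Amount, Branch}⁺ = {AcctType, Amount, Balance, Branch, CustomerID, LoanNo} covers every attribute.
{Branch, CustomerID} is a candidate key since {Branch, CustomerID}⁺ = {AcctType, Amount, Balance, Branch, CustomerID, LoanNo} covers every attribute.
{CustomerID, LoanNo} is a candidate key since {CustomerID, LoanNo}⁺ = {AcctType, Amount, Balance, Branch, CustomerID, LoanNo} covers every attribute.
Any other superkey properly contains one of these, so there are no further candidate keys.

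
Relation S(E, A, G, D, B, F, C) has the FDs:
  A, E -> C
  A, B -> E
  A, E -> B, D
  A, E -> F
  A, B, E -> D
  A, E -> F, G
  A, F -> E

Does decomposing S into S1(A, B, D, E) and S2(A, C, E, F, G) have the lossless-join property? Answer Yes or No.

S1 ∩ S2 = {A, E}; its closure under F is {A, B, C, D, E, F, G}.
S1 is contained in that closure, so S1 ∩ S2 -> S1 holds and the join is lossless.

Yes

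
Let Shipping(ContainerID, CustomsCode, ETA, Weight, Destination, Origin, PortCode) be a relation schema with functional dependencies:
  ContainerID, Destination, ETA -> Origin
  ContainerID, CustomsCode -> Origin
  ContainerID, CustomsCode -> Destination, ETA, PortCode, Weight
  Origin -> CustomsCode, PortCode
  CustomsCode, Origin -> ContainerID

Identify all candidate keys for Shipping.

{ContainerID, CustomsCode}, {ContainerID, Destination, ETA}, {Origin}

{Origin}⁺ = {ContainerID, CustomsCode, Destination, ETA, Origin, PortCode, Weight}, which is every attribute, so {Origin} is a candidate key.
{ContainerID, CustomsCode}⁺ = {ContainerID, CustomsCode, Destination, ETA, Origin, PortCode, Weight}, which is every attribute, so {ContainerID, CustomsCode} is a candidate key.
{ContainerID, Destination, ETA}⁺ = {ContainerID, CustomsCode, Destination, ETA, Origin, PortCode, Weight}, which is every attribute, so {ContainerID, Destination, ETA} is a candidate key.
Any other superkey properly contains one of these, so there are no further candidate keys.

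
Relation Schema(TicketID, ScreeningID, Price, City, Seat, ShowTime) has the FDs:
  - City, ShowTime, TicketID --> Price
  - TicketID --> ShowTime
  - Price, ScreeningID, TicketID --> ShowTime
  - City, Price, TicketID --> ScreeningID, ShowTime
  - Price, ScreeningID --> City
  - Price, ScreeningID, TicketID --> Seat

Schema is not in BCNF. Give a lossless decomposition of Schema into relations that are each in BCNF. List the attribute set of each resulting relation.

{City, Price, ScreeningID}; {Price, ScreeningID, Seat, TicketID}; {ShowTime, TicketID}

Candidate keys of the original relation: {City, TicketID}, {Price, ScreeningID, TicketID}.
{City, Price, ScreeningID, Seat, ShowTime, TicketID}: {TicketID} determines {ShowTime, TicketID} here but is not a superkey — split on TicketID --> ShowTime, giving {ShowTime, TicketID} and {City, Price, ScreeningID, Seat, TicketID}.
{ShowTime, TicketID} is in BCNF.
{City, Price, ScreeningID, Seat, TicketID}: {Price, ScreeningID} determines {City, Price, ScreeningID} here but is not a superkey — split on Price, ScreeningID --> City, giving {City, Price, ScreeningID} and {Price, ScreeningID, Seat, TicketID}.
{City, Price, ScreeningID} is in BCNF.
{Price, ScreeningID, Seat, TicketID} is in BCNF.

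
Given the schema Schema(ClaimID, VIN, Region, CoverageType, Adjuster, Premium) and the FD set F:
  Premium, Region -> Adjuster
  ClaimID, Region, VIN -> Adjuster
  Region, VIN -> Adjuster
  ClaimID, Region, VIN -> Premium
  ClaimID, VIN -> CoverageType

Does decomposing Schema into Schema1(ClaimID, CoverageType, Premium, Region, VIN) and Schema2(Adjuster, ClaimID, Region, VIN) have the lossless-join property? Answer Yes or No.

The shared attributes are {ClaimID, Region, VIN} and {ClaimID, Region, VIN}⁺ = {Adjuster, ClaimID, CoverageType, Premium, Region, VIN}.
Since Schema1 ⊆ {Adjuster, ClaimID, CoverageType, Premium, Region, VIN}, the intersection is a superkey of Schema1; the decomposition is lossless.

Yes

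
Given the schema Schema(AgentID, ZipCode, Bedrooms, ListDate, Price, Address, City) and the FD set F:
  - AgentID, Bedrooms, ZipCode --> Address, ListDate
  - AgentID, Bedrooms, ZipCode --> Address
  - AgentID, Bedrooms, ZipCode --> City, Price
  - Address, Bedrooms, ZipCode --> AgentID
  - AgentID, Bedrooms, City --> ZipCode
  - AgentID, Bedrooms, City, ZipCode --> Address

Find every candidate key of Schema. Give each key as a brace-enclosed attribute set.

{Address, Bedrooms, ZipCode}, {AgentID, Bedrooms, City}, {AgentID, Bedrooms, ZipCode}

{Bedrooms} never appears on the right of any FD, so every key must include it.
{Address, Bedrooms, ZipCode} is a candidate key since {Address, Bedrooms, ZipCode}⁺ = {Address, AgentID, Bedrooms, City, ListDate, Price, ZipCode} covers every attribute.
{AgentID, Bedrooms, City} is a candidate key since {AgentID, Bedrooms, City}⁺ = {Address, AgentID, Bedrooms, City, ListDate, Price, ZipCode} covers every attribute.
{AgentID, Bedrooms, ZipCode} is a candidate key since {AgentID, Bedrooms, ZipCode}⁺ = {Address, AgentID, Bedrooms, City, ListDate, Price, ZipCode} covers every attribute.
No proper subset of any of these is a key, and no other minimal superkey exists.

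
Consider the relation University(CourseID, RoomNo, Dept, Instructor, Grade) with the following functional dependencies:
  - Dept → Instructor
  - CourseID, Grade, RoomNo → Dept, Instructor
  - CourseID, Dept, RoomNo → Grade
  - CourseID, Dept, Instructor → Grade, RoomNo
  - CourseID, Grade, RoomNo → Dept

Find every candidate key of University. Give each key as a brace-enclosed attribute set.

No FD produces {CourseID}, so it must be in every candidate key.
Closure of {CourseID, Dept} is {CourseID, Dept, Grade, Instructor, RoomNo}, the whole schema; {CourseID, Dept} is a candidate key.
Closure of {CourseID, Grade, RoomNo} is {CourseID, Dept, Grade, Instructor, RoomNo}, the whole schema; {CourseID, Grade, RoomNo} is a candidate key.
Any other superkey properly contains one of these, so there are no further candidate keys.

{CourseID, Dept}, {CourseID, Grade, RoomNo}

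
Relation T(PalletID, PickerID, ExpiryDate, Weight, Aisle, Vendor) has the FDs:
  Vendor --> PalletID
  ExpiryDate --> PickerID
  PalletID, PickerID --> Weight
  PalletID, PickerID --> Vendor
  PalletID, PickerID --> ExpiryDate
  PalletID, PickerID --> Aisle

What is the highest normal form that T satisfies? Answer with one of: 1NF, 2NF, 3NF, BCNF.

3NF

Candidate keys: {ExpiryDate, PalletID}, {ExpiryDate, Vendor}, {PalletID, PickerID}, {PickerID, Vendor}. Prime attributes: {ExpiryDate, PalletID, PickerID, Vendor}.
Vendor --> PalletID: {Vendor}⁺ = {PalletID, Vendor}, which is not all of the attributes, so the left side is not a superkey — BCNF is violated.
Its right-hand attributes {PalletID} are all prime, as are those of every other non-superkey FD — the relation is in 3NF.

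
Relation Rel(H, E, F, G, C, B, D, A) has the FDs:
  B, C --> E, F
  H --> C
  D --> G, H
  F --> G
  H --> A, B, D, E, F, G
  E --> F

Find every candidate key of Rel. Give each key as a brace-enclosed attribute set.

{D} is a candidate key since {D}⁺ = {A, B, C, D, E, F, G, H} covers every attribute.
{H} is a candidate key since {H}⁺ = {A, B, C, D, E, F, G, H} covers every attribute.
These are minimal and exhaustive — every other superkey contains one of them.

{D}, {H}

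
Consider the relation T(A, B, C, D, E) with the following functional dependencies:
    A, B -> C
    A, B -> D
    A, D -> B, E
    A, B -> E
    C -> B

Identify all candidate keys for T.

Attributes never on any right-hand side: {A} — every candidate key must contain it.
{A, B}⁺ = {A, B, C, D, E} — all of the relation — so {A, B} is a candidate key.
{A, C}⁺ = {A, B, C, D, E} — all of the relation — so {A, C} is a candidate key.
{A, D}⁺ = {A, B, C, D, E} — all of the relation — so {A, D} is a candidate key.
Any other superkey properly contains one of these, so there are no further candidate keys.

{A, B}, {A, C}, {A, D}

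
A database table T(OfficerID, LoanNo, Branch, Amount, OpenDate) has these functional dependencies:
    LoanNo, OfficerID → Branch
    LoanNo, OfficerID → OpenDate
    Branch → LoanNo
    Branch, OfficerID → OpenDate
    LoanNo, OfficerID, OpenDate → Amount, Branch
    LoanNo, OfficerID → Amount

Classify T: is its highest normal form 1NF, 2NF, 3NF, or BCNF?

3NF

Candidate keys: {Branch, OfficerID}, {LoanNo, OfficerID}. Prime attributes: {Branch, LoanNo, OfficerID}.
Branch → LoanNo: {Branch}⁺ = {Branch, LoanNo}, which is not all of the attributes, so the left side is not a superkey — BCNF is violated.
Since {LoanNo} ⊆ prime attributes and every other non-superkey FD also has a prime right side, the schema is in 3NF.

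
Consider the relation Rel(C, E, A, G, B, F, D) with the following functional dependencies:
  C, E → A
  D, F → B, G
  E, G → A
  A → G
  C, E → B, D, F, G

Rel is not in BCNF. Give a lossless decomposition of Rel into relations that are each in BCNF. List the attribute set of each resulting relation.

Candidate key of the original relation: {C, E}.
{A, B, C, D, E, F, G}: {D, F} determines {B, D, F, G} here but is not a superkey — split on D, F → B, G, giving {B, D, F, G} and {A, C, D, E, F}.
{B, D, F, G} has no BCNF violation.
{A, C, D, E, F}: {D, E, F} determines {A, D, E, F} here but is not a superkey — split on D, E, F → A, giving {A, D, E, F} and {C, D, E, F}.
{A, D, E, F} has no BCNF violation.
{C, D, E, F} has no BCNF violation.

{A, D, E, F}; {B, D, F, G}; {C, D, E, F}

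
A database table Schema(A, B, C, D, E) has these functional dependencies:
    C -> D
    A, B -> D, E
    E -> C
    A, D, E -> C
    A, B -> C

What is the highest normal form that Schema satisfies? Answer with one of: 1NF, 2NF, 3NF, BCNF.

2NF

Candidate key: {A, B}. Prime attributes: {A, B}.
C -> D: {C}⁺ = {C, D}, which is not all of the attributes, so the left side is not a superkey — BCNF is violated.
Because {D} is non-prime and the left side of C -> D is not a superkey, the relation is not in 3NF.
No proper subset of a key has a non-prime attribute in its closure, so there is no partial dependency; 2NF holds.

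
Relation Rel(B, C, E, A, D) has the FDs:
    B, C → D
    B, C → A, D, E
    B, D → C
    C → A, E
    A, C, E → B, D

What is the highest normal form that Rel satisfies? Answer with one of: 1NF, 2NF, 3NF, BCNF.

BCNF

Candidate keys: {B, D}, {C}. Prime attributes: {B, C, D}.
Every FD has a superkey on the left, so the relation is in BCNF.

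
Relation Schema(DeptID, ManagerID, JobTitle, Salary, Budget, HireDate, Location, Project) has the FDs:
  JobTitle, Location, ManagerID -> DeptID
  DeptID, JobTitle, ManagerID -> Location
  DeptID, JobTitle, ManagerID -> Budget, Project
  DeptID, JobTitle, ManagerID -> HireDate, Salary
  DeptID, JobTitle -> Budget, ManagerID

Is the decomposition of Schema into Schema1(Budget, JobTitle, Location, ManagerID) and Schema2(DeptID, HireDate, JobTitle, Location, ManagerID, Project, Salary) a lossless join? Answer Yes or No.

Yes

The shared attributes are {JobTitle, Location, ManagerID} and {JobTitle, Location, ManagerID}⁺ = {Budget, DeptID, HireDate, JobTitle, Location, ManagerID, Project, Salary}.
Schema1 is contained in that closure, so Schema1 ∩ Schema2 -> Schema1 holds and the join is lossless.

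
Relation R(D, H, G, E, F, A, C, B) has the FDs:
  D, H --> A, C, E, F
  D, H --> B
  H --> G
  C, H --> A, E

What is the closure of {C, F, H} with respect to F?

{A, C, E, F, G, H}

Start with {C, F, H}.
H --> G applies; add {G} → now {C, F, G, H}.
C, H --> A, E applies; add {A, E} → now {A, C, E, F, G, H}.
No further FD applies.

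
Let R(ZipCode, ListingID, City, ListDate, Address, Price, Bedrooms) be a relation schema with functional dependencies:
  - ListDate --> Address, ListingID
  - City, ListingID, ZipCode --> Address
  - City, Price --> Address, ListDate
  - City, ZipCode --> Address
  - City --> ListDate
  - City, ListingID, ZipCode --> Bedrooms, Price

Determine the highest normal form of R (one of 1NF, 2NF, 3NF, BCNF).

Candidate key: {City, ZipCode}. Prime attributes: {City, ZipCode}.
ListDate --> Address, ListingID breaks BCNF: {ListDate}⁺ = {Address, ListDate, ListingID}, so {ListDate} is not a superkey.
ListDate --> Address, ListingID has non-prime {Address, ListingID} on the right and a non-superkey on the left, so 3NF fails.
The proper key subset {City} of {City, ZipCode} determines non-prime {Address, ListDate, ListingID}, so the relation is not even in 2NF.

1NF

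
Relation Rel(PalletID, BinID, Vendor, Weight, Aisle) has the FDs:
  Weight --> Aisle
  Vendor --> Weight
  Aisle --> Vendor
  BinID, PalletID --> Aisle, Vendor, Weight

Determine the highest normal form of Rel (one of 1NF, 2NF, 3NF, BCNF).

Candidate key: {BinID, PalletID}. Prime attributes: {BinID, PalletID}.
Weight --> Aisle breaks BCNF: {Weight}⁺ = {Aisle, Vendor, Weight}, so {Weight} is not a superkey.
Weight --> Aisle has non-prime {Aisle} on the right and a non-superkey on the left, so 3NF fails.
Checking every proper subset of each key, none determines a non-prime attribute — 2NF is satisfied.

2NF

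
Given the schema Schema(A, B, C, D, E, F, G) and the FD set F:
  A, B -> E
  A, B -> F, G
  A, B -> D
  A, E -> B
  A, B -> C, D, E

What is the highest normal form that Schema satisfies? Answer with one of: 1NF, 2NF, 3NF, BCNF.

Candidate keys: {A, B}, {A, E}. Prime attributes: {A, B, E}.
Every FD has a superkey on the left, so the relation is in BCNF.

BCNF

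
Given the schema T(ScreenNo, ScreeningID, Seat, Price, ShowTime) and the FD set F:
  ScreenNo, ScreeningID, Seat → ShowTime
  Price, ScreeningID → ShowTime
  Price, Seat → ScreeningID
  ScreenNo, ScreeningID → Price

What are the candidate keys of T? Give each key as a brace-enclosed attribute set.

No FD produces {ScreenNo, Seat}, so they must be in every candidate key.
Closure of {Price, ScreenNo, Seat} is {Price, ScreenNo, ScreeningID, Seat, ShowTime}, the whole schema; {Price, ScreenNo, Seat} is a candidate key.
Closure of {ScreenNo, ScreeningID, Seat} is {Price, ScreenNo, ScreeningID, Seat, ShowTime}, the whole schema; {ScreenNo, ScreeningID, Seat} is a candidate key.
Any other superkey properly contains one of these, so there are no further candidate keys.

{Price, ScreenNo, Seat}, {ScreenNo, ScreeningID, Seat}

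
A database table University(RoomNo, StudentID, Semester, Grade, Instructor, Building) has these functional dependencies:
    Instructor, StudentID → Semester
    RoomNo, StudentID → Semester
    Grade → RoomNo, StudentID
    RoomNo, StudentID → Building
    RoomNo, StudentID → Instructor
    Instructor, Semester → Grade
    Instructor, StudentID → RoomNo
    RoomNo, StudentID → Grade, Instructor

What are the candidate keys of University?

{Grade}, {Instructor, Semester}, {Instructor, StudentID}, {RoomNo, StudentID}

Closure of {Grade} is {Building, Grade, Instructor, RoomNo, Semester, StudentID}, the whole schema; {Grade} is a candidate key.
Closure of {Instructor, Semester} is {Building, Grade, Instructor, RoomNo, Semester, StudentID}, the whole schema; {Instructor, Semester} is a candidate key.
Closure of {Instructor, StudentID} is {Building, Grade, Instructor, RoomNo, Semester, StudentID}, the whole schema; {Instructor, StudentID} is a candidate key.
Closure of {RoomNo, StudentID} is {Building, Grade, Instructor, RoomNo, Semester, StudentID}, the whole schema; {RoomNo, StudentID} is a candidate key.
No proper subset of any of these is a key, and no other minimal superkey exists.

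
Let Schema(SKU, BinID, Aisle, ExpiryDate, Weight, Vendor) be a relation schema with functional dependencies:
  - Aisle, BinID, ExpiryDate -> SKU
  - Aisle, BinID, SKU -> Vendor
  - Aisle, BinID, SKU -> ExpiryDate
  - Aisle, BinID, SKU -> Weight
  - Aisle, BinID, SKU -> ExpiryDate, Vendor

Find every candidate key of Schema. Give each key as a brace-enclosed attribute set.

No FD produces {Aisle, BinID}, so they must be in every candidate key.
Closure of {Aisle, BinID, ExpiryDate} is {Aisle, BinID, ExpiryDate, SKU, Vendor, Weight}, the whole schema; {Aisle, BinID, ExpiryDate} is a candidate key.
Closure of {Aisle, BinID, SKU} is {Aisle, BinID, ExpiryDate, SKU, Vendor, Weight}, the whole schema; {Aisle, BinID, SKU} is a candidate key.
These are minimal and exhaustive — every other superkey contains one of them.

{Aisle, BinID, ExpiryDate}, {Aisle, BinID, SKU}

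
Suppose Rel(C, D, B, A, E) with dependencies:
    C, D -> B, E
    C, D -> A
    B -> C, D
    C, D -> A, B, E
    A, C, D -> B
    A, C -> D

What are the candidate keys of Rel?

{B} is a candidate key since {B}⁺ = {A, B, C, D, E} covers every attribute.
{A, C} is a candidate key since {A, C}⁺ = {A, B, C, D, E} covers every attribute.
{C, D} is a candidate key since {C, D}⁺ = {A, B, C, D, E} covers every attribute.
No proper subset of any of these is a key, and no other minimal superkey exists.

{A, C}, {B}, {C, D}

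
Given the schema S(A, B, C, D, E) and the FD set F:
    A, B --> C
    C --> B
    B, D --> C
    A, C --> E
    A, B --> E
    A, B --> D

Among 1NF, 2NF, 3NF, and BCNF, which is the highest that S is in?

3NF

Candidate keys: {A, B}, {A, C}. Prime attributes: {A, B, C}.
C --> B breaks BCNF: {C}⁺ = {B, C}, so {C} is not a superkey.
Since {B} ⊆ prime attributes and every other non-superkey FD also has a prime right side, the schema is in 3NF.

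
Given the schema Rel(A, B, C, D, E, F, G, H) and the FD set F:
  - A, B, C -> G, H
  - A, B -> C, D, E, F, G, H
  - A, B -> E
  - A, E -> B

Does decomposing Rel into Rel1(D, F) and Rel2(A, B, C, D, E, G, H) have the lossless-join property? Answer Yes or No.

Common attributes: {D}; their closure is {D}.
Rel1 ⊄ {D} and Rel2 ⊄ {D}, so the split is lossy.

No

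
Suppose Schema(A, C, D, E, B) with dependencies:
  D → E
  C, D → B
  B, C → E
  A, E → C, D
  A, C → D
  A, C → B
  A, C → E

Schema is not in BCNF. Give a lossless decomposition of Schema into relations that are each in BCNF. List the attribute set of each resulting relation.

Candidate keys of the original relation: {A, C}, {A, D}, {A, E}.
In {A, B, C, D, E}, {D} is not a superkey ({D}⁺ restricted to this set is {D, E}), so split on D → E into {D, E} and {A, B, C, D}.
{D, E} is in BCNF.
In {A, B, C, D}, {C, D} is not a superkey ({C, D}⁺ restricted to this set is {B, C, D}), so split on C, D → B into {B, C, D} and {A, C, D}.
{B, C, D} is in BCNF.
{A, C, D} is in BCNF.

{A, C, D}; {B, C, D}; {D, E}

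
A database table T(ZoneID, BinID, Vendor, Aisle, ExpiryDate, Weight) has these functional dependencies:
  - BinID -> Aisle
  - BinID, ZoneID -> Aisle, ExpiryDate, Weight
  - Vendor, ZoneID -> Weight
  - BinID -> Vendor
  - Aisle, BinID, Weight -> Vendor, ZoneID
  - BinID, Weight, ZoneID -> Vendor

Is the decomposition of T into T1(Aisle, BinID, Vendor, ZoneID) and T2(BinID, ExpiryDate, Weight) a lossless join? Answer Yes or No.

Common attributes: {BinID}; their closure is {Aisle, BinID, Vendor}.
Neither T1 nor T2 is contained in that closure, so the decomposition is lossy.

No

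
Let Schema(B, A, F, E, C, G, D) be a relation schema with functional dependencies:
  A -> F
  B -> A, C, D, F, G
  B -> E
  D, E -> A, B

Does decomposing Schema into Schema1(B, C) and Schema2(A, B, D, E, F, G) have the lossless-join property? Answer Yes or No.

Common attributes: {B}; their closure is {A, B, C, D, E, F, G}.
Schema1 is contained in that closure, so Schema1 ∩ Schema2 -> Schema1 holds and the join is lossless.

Yes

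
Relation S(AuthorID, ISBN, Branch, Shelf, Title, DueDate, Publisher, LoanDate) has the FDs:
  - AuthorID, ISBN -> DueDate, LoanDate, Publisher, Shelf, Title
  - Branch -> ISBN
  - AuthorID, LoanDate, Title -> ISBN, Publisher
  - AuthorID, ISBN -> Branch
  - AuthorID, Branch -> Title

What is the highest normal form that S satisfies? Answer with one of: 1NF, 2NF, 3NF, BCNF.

Candidate keys: {AuthorID, Branch}, {AuthorID, ISBN}, {AuthorID, LoanDate, Title}. Prime attributes: {AuthorID, Branch, ISBN, LoanDate, Title}.
Branch -> ISBN breaks BCNF: {Branch}⁺ = {Branch, ISBN}, so {Branch} is not a superkey.
Since {ISBN} ⊆ prime attributes and every other non-superkey FD also has a prime right side, the schema is in 3NF.

3NF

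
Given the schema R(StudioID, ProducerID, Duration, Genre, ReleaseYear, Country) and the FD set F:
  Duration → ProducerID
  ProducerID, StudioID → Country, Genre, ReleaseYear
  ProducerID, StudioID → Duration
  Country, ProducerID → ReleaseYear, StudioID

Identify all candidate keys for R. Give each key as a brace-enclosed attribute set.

{Country, Duration} is a candidate key since {Country, Duration}⁺ = {Country, Duration, Genre, ProducerID, ReleaseYear, StudioID} covers every attribute.
{Country, ProducerID} is a candidate key since {Country, ProducerID}⁺ = {Country, Duration, Genre, ProducerID, ReleaseYear, StudioID} covers every attribute.
{Duration, StudioID} is a candidate key since {Duration, StudioID}⁺ = {Country, Duration, Genre, ProducerID, ReleaseYear, StudioID} covers every attribute.
{ProducerID, StudioID} is a candidate key since {ProducerID, StudioID}⁺ = {Country, Duration, Genre, ProducerID, ReleaseYear, StudioID} covers every attribute.
No proper subset of any of these is a key, and no other minimal superkey exists.

{Country, Duration}, {Country, ProducerID}, {Duration, StudioID}, {ProducerID, StudioID}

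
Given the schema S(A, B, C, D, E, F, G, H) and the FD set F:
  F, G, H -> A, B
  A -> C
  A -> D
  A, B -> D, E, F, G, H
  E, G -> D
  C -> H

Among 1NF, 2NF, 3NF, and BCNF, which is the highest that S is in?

1NF

Candidate keys: {A, B}, {A, F, G}, {C, F, G}, {F, G, H}. Prime attributes: {A, B, C, F, G, H}.
A -> C breaks BCNF: {A}⁺ = {A, C, D, H}, so {A} is not a superkey.
A -> D has non-prime {D} on the right and a non-superkey on the left, so 3NF fails.
Since {A} ⊂ {A, B} and {A}⁺ ⊇ {D} with {D} non-prime, there is a partial dependency; 2NF fails.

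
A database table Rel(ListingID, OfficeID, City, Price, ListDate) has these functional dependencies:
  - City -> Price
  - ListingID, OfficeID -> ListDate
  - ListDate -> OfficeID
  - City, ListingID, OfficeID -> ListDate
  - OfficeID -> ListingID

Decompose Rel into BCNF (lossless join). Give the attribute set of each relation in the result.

{City, OfficeID}; {City, Price}; {ListDate, ListingID, OfficeID}

Candidate keys of the original relation: {City, ListDate}, {City, OfficeID}.
Within {City, ListDate, ListingID, OfficeID, Price}: {City}⁺ ∩ {City, ListDate, ListingID, OfficeID, Price} = {City, Price}, not the whole set, so City -> Price violates BCNF; decompose into {City, Price} and {City, ListDate, ListingID, OfficeID}.
{City, Price} is in BCNF.
Within {City, ListDate, ListingID, OfficeID}: {ListingID, OfficeID}⁺ ∩ {City, ListDate, ListingID, OfficeID} = {ListDate, ListingID, OfficeID}, not the whole set, so ListingID, OfficeID -> ListDate violates BCNF; decompose into {ListDate, ListingID, OfficeID} and {City, ListingID, OfficeID}.
{ListDate, ListingID, OfficeID} is in BCNF.
Within {City, ListingID, OfficeID}: {OfficeID}⁺ ∩ {City, ListingID, OfficeID} = {ListingID, OfficeID}, not the whole set, so OfficeID -> ListingID violates BCNF; decompose into {ListingID, OfficeID} and {City, OfficeID}.
{ListingID, OfficeID} is in BCNF.
{City, OfficeID} is in BCNF.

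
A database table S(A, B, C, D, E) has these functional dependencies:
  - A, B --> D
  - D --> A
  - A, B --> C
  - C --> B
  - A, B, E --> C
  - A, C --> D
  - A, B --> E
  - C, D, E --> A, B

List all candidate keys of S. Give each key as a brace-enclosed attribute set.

{A, B}⁺ = {A, B, C, D, E} — all of the relation — so {A, B} is a candidate key.
{A, C}⁺ = {A, B, C, D, E} — all of the relation — so {A, C} is a candidate key.
{B, D}⁺ = {A, B, C, D, E} — all of the relation — so {B, D} is a candidate key.
{C, D}⁺ = {A, B, C, D, E} — all of the relation — so {C, D} is a candidate key.
No proper subset of any of these is a key, and no other minimal superkey exists.

{A, B}, {A, C}, {B, D}, {C, D}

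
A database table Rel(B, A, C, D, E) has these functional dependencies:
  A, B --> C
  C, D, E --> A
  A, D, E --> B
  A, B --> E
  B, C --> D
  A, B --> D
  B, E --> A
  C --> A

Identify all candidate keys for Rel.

{A, B}⁺ = {A, B, C, D, E} — all of the relation — so {A, B} is a candidate key.
{B, C}⁺ = {A, B, C, D, E} — all of the relation — so {B, C} is a candidate key.
{B, E}⁺ = {A, B, C, D, E} — all of the relation — so {B, E} is a candidate key.
{A, D, E}⁺ = {A, B, C, D, E} — all of the relation — so {A, D, E} is a candidate key.
{C, D, E}⁺ = {A, B, C, D, E} — all of the relation — so {C, D, E} is a candidate key.
Any other superkey properly contains one of these, so there are no further candidate keys.

{A, B}, {A, D, E}, {B, C}, {B, E}, {C, D, E}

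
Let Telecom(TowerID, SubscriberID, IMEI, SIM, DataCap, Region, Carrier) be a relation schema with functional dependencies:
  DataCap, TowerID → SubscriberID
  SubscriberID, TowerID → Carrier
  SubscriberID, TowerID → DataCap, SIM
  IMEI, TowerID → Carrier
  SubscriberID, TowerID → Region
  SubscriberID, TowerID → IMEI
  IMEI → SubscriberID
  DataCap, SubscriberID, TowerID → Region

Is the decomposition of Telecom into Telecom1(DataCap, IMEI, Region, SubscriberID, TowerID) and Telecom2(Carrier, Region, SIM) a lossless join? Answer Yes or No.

Common attributes: {Region}; their closure is {Region}.
Telecom1 ⊄ {Region} and Telecom2 ⊄ {Region}, so the split is lossy.

No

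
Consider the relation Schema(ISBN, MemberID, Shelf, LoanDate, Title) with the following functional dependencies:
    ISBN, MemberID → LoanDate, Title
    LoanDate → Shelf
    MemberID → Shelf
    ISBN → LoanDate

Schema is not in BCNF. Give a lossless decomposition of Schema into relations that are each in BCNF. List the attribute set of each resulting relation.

Candidate key of the original relation: {ISBN, MemberID}.
In {ISBN, LoanDate, MemberID, Shelf, Title}, {LoanDate} is not a superkey ({LoanDate}⁺ restricted to this set is {LoanDate, Shelf}), so split on LoanDate → Shelf into {LoanDate, Shelf} and {ISBN, LoanDate, MemberID, Title}.
{LoanDate, Shelf} has no BCNF violation.
In {ISBN, LoanDate, MemberID, Title}, {ISBN} is not a superkey ({ISBN}⁺ restricted to this set is {ISBN, LoanDate}), so split on ISBN → LoanDate into {ISBN, LoanDate} and {ISBN, MemberID, Title}.
{ISBN, LoanDate} has no BCNF violation.
{ISBN, MemberID, Title} has no BCNF violation.

{ISBN, LoanDate}; {ISBN, MemberID, Title}; {LoanDate, Shelf}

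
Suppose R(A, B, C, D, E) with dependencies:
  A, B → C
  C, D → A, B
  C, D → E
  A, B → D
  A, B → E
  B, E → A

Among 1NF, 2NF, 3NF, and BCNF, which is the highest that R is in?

Candidate keys: {A, B}, {B, E}, {C, D}. Prime attributes: {A, B, C, D, E}.
Each dependency's left side is a superkey — BCNF holds.

BCNF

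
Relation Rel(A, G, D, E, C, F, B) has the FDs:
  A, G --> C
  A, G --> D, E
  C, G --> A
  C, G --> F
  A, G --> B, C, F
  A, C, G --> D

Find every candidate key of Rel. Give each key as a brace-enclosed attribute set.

{A, G}, {C, G}

Attributes never on any right-hand side: {G} — every candidate key must contain it.
Closure of {A, G} is {A, B, C, D, E, F, G}, the whole schema; {A, G} is a candidate key.
Closure of {C, G} is {A, B, C, D, E, F, G}, the whole schema; {C, G} is a candidate key.
No proper subset of any of these is a key, and no other minimal superkey exists.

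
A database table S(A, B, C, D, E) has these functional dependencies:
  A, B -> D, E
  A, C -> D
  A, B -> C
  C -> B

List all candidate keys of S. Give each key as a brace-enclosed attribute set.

{A} never appears on the right of any FD, so every key must include it.
Closure of {A, B} is {A, B, C, D, E}, the whole schema; {A, B} is a candidate key.
Closure of {A, C} is {A, B, C, D, E}, the whole schema; {A, C} is a candidate key.
These are minimal and exhaustive — every other superkey contains one of them.

{A, B}, {A, C}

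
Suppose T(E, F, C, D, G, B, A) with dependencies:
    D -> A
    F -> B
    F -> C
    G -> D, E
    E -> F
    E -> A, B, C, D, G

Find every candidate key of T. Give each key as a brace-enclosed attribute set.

{E} is a candidate key since {E}⁺ = {A, B, C, D, E, F, G} covers every attribute.
{G} is a candidate key since {G}⁺ = {A, B, C, D, E, F, G} covers every attribute.
No proper subset of any of these is a key, and no other minimal superkey exists.

{E}, {G}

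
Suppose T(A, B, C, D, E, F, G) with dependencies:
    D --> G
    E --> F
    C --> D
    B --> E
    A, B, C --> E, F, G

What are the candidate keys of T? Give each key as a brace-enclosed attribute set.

No FD produces {A, B, C}, so they must be in every candidate key.
{A, B, C}⁺ = {A, B, C, D, E, F, G} — all of the relation — so {A, B, C} is a candidate key.
Every other attribute set either contains this one or has a smaller closure.

{A, B, C}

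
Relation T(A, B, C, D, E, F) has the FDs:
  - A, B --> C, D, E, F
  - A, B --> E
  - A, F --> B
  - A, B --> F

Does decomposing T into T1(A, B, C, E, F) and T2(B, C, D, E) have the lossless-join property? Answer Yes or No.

Common attributes: {B, C, E}; their closure is {B, C, E}.
The closure covers neither T1 nor T2 entirely; the join is not lossless.

No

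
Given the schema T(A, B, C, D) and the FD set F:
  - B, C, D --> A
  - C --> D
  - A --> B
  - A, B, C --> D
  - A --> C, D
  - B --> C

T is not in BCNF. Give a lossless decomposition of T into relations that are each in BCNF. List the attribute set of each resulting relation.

{A, B, C}; {C, D}

Candidate keys of the original relation: {A}, {B}.
In {A, B, C, D}, {C} is not a superkey ({C}⁺ restricted to this set is {C, D}), so split on C --> D into {C, D} and {A, B, C}.
{C, D} has no BCNF violation.
{A, B, C} has no BCNF violation.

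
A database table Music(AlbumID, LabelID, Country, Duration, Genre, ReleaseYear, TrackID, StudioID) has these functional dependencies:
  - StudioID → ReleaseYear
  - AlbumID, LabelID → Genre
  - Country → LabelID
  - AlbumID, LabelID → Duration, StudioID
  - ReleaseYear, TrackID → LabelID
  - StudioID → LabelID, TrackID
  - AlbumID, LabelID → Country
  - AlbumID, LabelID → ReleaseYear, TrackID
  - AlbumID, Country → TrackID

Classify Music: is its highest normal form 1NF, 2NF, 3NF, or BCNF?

Candidate keys: {AlbumID, Country}, {AlbumID, LabelID}, {AlbumID, ReleaseYear, TrackID}, {AlbumID, StudioID}. Prime attributes: {AlbumID, Country, LabelID, ReleaseYear, StudioID, TrackID}.
For StudioID → ReleaseYear we have {StudioID}⁺ = {LabelID, ReleaseYear, StudioID, TrackID}; {StudioID} is not a superkey, so BCNF fails.
Its right-hand attributes {ReleaseYear} are all prime, as are those of every other non-superkey FD — the relation is in 3NF.

3NF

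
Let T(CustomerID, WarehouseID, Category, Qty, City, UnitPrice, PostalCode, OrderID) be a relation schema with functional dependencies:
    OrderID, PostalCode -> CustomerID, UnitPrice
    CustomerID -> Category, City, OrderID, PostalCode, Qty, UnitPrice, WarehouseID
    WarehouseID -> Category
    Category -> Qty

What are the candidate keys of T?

{CustomerID}, {OrderID, PostalCode}

{CustomerID}⁺ = {Category, City, CustomerID, OrderID, PostalCode, Qty, UnitPrice, WarehouseID} — all of the relation — so {CustomerID} is a candidate key.
{OrderID, PostalCode}⁺ = {Category, City, CustomerID, OrderID, PostalCode, Qty, UnitPrice, WarehouseID} — all of the relation — so {OrderID, PostalCode} is a candidate key.
Any other superkey properly contains one of these, so there are no further candidate keys.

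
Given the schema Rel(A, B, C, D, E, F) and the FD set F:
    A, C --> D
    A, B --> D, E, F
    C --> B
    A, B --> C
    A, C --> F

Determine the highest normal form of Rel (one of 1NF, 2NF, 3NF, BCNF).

Candidate keys: {A, B}, {A, C}. Prime attributes: {A, B, C}.
C --> B breaks BCNF: {C}⁺ = {B, C}, so {C} is not a superkey.
Since {B} ⊆ prime attributes and every other non-superkey FD also has a prime right side, the schema is in 3NF.

3NF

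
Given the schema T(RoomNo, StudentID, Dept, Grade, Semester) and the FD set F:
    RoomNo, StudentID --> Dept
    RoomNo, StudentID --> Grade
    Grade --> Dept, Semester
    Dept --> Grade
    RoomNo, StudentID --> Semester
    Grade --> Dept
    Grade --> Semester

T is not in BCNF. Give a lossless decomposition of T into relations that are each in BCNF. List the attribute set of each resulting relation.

Candidate key of the original relation: {RoomNo, StudentID}.
Within {Dept, Grade, RoomNo, Semester, StudentID}: {Grade}⁺ ∩ {Dept, Grade, RoomNo, Semester, StudentID} = {Dept, Grade, Semester}, not the whole set, so Grade --> Dept, Semester violates BCNF; decompose into {Dept, Grade, Semester} and {Grade, RoomNo, StudentID}.
{Dept, Grade, Semester}: every determinant is a superkey — BCNF.
{Grade, RoomNo, StudentID}: every determinant is a superkey — BCNF.

{Dept, Grade, Semester}; {Grade, RoomNo, StudentID}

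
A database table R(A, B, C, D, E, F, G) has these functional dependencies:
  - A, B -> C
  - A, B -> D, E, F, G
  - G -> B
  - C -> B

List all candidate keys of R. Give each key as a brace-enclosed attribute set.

Attributes never on any right-hand side: {A} — every candidate key must contain it.
{A, B}⁺ = {A, B, C, D, E, F, G} — all of the relation — so {A, B} is a candidate key.
{A, C}⁺ = {A, B, C, D, E, F, G} — all of the relation — so {A, C} is a candidate key.
{A, G}⁺ = {A, B, C, D, E, F, G} — all of the relation — so {A, G} is a candidate key.
Any other superkey properly contains one of these, so there are no further candidate keys.

{A, B}, {A, C}, {A, G}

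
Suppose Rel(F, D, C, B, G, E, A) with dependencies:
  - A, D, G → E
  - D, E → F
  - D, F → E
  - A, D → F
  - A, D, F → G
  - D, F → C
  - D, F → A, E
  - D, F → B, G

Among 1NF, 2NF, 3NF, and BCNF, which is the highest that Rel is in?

Candidate keys: {A, D}, {D, E}, {D, F}. Prime attributes: {A, D, E, F}.
Every FD has a superkey on the left, so the relation is in BCNF.

BCNF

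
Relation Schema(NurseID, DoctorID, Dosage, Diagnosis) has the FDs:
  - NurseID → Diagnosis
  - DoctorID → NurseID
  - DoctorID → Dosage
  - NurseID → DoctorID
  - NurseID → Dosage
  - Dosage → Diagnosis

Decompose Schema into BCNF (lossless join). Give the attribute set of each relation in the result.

{Diagnosis, Dosage}; {DoctorID, Dosage, NurseID}

Candidate keys of the original relation: {DoctorID}, {NurseID}.
{Diagnosis, DoctorID, Dosage, NurseID}: {Dosage} determines {Diagnosis, Dosage} here but is not a superkey — split on Dosage → Diagnosis, giving {Diagnosis, Dosage} and {DoctorID, Dosage, NurseID}.
{Diagnosis, Dosage} has no BCNF violation.
{DoctorID, Dosage, NurseID} has no BCNF violation.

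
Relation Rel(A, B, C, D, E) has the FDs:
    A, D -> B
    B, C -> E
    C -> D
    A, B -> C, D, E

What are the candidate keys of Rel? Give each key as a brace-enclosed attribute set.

{A, B}, {A, C}, {A, D}

No FD produces {A}, so it must be in every candidate key.
{A, B}⁺ = {A, B, C, D, E}, which is every attribute, so {A, B} is a candidate key.
{A, C}⁺ = {A, B, C, D, E}, which is every attribute, so {A, C} is a candidate key.
{A, D}⁺ = {A, B, C, D, E}, which is every attribute, so {A, D} is a candidate key.
No proper subset of any of these is a key, and no other minimal superkey exists.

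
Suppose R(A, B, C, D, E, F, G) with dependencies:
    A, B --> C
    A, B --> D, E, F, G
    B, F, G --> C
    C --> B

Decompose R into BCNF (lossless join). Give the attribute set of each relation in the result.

{A, B, D, E, F, G}; {B, C}; {C, F, G}

Candidate keys of the original relation: {A, B}, {A, C}.
{A, B, C, D, E, F, G}: {B, F, G} determines {B, C, F, G} here but is not a superkey — split on B, F, G --> C, giving {B, C, F, G} and {A, B, D, E, F, G}.
{B, C, F, G}: {C} determines {B, C} here but is not a superkey — split on C --> B, giving {B, C} and {C, F, G}.
{B, C}: every determinant is a superkey — BCNF.
{C, F, G}: every determinant is a superkey — BCNF.
{A, B, D, E, F, G}: every determinant is a superkey — BCNF.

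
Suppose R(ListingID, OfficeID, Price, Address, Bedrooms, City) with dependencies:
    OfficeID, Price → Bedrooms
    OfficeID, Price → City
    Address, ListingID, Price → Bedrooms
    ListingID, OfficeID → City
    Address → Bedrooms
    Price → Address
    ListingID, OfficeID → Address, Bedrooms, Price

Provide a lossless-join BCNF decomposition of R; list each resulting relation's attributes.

Candidate key of the original relation: {ListingID, OfficeID}.
Within {Address, Bedrooms, City, ListingID, OfficeID, Price}: {OfficeID, Price}⁺ ∩ {Address, Bedrooms, City, ListingID, OfficeID, Price} = {Address, Bedrooms, City, OfficeID, Price}, not the whole set, so OfficeID, Price → Address, Bedrooms, City violates BCNF; decompose into {Address, Bedrooms, City, OfficeID, Price} and {ListingID, OfficeID, Price}.
Within {Address, Bedrooms, City, OfficeID, Price}: {Address}⁺ ∩ {Address, Bedrooms, City, OfficeID, Price} = {Address, Bedrooms}, not the whole set, so Address → Bedrooms violates BCNF; decompose into {Address, Bedrooms} and {Address, City, OfficeID, Price}.
{Address, Bedrooms}: every determinant is a superkey — BCNF.
Within {Address, City, OfficeID, Price}: {Price}⁺ ∩ {Address, City, OfficeID, Price} = {Address, Price}, not the whole set, so Price → Address violates BCNF; decompose into {Address, Price} and {City, OfficeID, Price}.
{Address, Price}: every determinant is a superkey — BCNF.
{City, OfficeID, Price}: every determinant is a superkey — BCNF.
{ListingID, OfficeID, Price}: every determinant is a superkey — BCNF.

{Address, Bedrooms}; {Address, Price}; {City, OfficeID, Price}; {ListingID, OfficeID, Price}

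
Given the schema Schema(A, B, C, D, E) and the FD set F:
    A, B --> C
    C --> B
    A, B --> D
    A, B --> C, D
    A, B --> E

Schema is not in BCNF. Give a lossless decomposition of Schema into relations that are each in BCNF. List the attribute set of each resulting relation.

{A, C, D, E}; {B, C}

Candidate keys of the original relation: {A, B}, {A, C}.
In {A, B, C, D, E}, {C} is not a superkey ({C}⁺ restricted to this set is {B, C}), so split on C --> B into {B, C} and {A, C, D, E}.
{B, C}: every determinant is a superkey — BCNF.
{A, C, D, E}: every determinant is a superkey — BCNF.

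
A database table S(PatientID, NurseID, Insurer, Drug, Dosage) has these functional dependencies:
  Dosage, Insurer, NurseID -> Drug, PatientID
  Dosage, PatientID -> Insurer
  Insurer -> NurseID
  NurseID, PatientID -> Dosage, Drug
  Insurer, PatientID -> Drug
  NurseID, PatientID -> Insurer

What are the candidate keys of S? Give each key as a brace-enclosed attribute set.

{Dosage, Insurer}, {Dosage, PatientID}, {Insurer, PatientID}, {NurseID, PatientID}

{Dosage, Insurer}⁺ = {Dosage, Drug, Insurer, NurseID, PatientID}, which is every attribute, so {Dosage, Insurer} is a candidate key.
{Dosage, PatientID}⁺ = {Dosage, Drug, Insurer, NurseID, PatientID}, which is every attribute, so {Dosage, PatientID} is a candidate key.
{Insurer, PatientID}⁺ = {Dosage, Drug, Insurer, NurseID, PatientID}, which is every attribute, so {Insurer, PatientID} is a candidate key.
{NurseID, PatientID}⁺ = {Dosage, Drug, Insurer, NurseID, PatientID}, which is every attribute, so {NurseID, PatientID} is a candidate key.
Any other superkey properly contains one of these, so there are no further candidate keys.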